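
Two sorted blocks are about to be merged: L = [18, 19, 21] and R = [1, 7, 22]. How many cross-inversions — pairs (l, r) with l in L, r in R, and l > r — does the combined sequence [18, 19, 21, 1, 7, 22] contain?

6 split inversions

For each element r of the right run, count left-run elements greater than r:
r = 1: 18, 19, 21 → 3
r = 7: 18, 19, 21 → 3
r = 22: none → 0
Cross-inversions: 3 + 3 + 0 = 6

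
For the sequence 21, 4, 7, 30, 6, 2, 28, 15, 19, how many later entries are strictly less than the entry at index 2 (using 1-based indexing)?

1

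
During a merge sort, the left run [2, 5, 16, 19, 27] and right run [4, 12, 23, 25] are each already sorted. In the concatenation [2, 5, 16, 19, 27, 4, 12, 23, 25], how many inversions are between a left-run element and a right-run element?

9 cross-inversions

Take each right-half value and tally the left-half values above it:
r = 4: 5, 16, 19, 27 → 4
r = 12: 16, 19, 27 → 3
r = 23: 27 → 1
r = 25: 27 → 1
Cross-inversions: 4 + 3 + 1 + 1 = 9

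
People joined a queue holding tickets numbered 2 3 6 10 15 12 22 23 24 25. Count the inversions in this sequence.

Element-by-element contributions:
2 → none → 0
3 → none → 0
6 → none → 0
10 → none → 0
15 → 12 → 1
12 → none → 0
22 → none → 0
23 → none → 0
24 → none → 0
25 → none → 0
Sum: 0 + 0 + 0 + 0 + 1 + 0 + 0 + 0 + 0 + 0 = 1

1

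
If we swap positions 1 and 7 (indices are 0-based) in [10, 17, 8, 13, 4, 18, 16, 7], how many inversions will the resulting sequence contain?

Positions 1 and 7 hold 17 and 7; after swapping, the array is [10, 7, 8, 13, 4, 18, 16, 17].
Element-by-element contributions:
10 → 7, 8, 4 → 3
7 → 4 → 1
8 → 4 → 1
13 → 4 → 1
4 → none → 0
18 → 16, 17 → 2
16 → none → 0
17 → none → 0
Sum: 3 + 1 + 1 + 1 + 0 + 2 + 0 + 0 = 8

8 inversions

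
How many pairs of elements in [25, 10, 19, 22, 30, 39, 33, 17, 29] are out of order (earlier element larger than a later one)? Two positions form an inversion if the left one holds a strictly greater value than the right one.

13 out-of-order pairs

Element-by-element contributions:
25: 4
10: 0
19: 1
22: 1
30: 2
39: 3
33: 2
17: 0
29: 0
Sum: 4 + 0 + 1 + 1 + 2 + 3 + 2 + 0 + 0 = 13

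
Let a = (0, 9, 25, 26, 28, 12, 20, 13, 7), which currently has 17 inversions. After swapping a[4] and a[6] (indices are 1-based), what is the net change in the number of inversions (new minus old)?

Positions 4 and 6 hold 26 and 12; after swapping, the array is [0, 9, 25, 12, 28, 26, 20, 13, 7].
For each element, count later entries that are smaller:
0 → none → 0
9 → 7 → 1
25 → 12, 20, 13, 7 → 4
12 → 7 → 1
28 → 26, 20, 13, 7 → 4
26 → 20, 13, 7 → 3
20 → 13, 7 → 2
13 → 7 → 1
7 → none → 0
Sum: 0 + 1 + 4 + 1 + 4 + 3 + 2 + 1 + 0 = 16
Change: 16 − 17 = -1

-1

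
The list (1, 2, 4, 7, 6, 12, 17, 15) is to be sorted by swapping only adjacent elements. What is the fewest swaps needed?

There are 2 swaps.

Each adjacent swap fixes exactly one inversion, so the minimum swap count equals the number of inversions.
Count inversions — for each element, later elements that are smaller:
1: none → 0
2: none → 0
4: none → 0
7: 6 → 1
6: none → 0
12: none → 0
17: 15 → 1
15: none → 0
Total inversions: 0 + 0 + 0 + 1 + 0 + 0 + 1 + 0 = 2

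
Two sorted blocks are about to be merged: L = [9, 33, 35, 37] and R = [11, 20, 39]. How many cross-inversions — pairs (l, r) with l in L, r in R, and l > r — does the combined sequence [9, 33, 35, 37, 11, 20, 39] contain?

6

For each element r of the right run, count left-run elements greater than r:
r = 11: 33, 35, 37 → 3
r = 20: 33, 35, 37 → 3
r = 39: none → 0
Cross-inversions: 3 + 3 + 0 = 6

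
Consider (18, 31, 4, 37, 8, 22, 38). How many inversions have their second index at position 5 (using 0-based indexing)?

2

The element at index 5 is 22.
Elements before it: 18, 31, 4, 37, 8
Those larger than 22: 31, 37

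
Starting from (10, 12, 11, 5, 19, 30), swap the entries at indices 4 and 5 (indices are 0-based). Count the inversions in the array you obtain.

5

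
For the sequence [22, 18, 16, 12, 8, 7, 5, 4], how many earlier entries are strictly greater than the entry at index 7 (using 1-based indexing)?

6

The element at index 7 is 5.
Elements before it: 22, 18, 16, 12, 8, 7
Those larger than 5: 22, 18, 16, 12, 8, 7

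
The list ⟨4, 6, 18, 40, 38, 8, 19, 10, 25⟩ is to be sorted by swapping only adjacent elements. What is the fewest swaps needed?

Each adjacent swap fixes exactly one inversion, so the minimum swap count equals the number of inversions.
Count inversions — for each element, later elements that are smaller:
4: none → 0
6: none → 0
18: 8, 10 → 2
40: 38, 8, 19, 10, 25 → 5
38: 8, 19, 10, 25 → 4
8: none → 0
19: 10 → 1
10: none → 0
25: none → 0
Total inversions: 0 + 0 + 2 + 5 + 4 + 0 + 1 + 0 + 0 = 12

12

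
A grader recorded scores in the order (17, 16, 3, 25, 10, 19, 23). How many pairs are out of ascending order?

Element-by-element contributions:
17: 3
16: 2
3: 0
25: 3
10: 0
19: 0
23: 0
Sum: 3 + 2 + 0 + 3 + 0 + 0 + 0 = 8

8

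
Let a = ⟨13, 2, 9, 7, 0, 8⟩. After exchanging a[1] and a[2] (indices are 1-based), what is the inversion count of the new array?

9

Positions 1 and 2 hold 13 and 2; after swapping, the array is [2, 13, 9, 7, 0, 8].
For each element, count later entries that are smaller:
2 → 0 → 1
13 → 9, 7, 0, 8 → 4
9 → 7, 0, 8 → 3
7 → 0 → 1
0 → none → 0
8 → none → 0
Sum: 1 + 4 + 3 + 1 + 0 + 0 = 9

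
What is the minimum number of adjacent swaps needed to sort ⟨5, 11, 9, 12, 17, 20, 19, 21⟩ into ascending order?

The minimum number of adjacent swaps to sort an array equals its inversion count, since every such swap removes exactly one inversion.
Count inversions — for each element, later elements that are smaller:
5: none → 0
11: 9 → 1
9: none → 0
12: none → 0
17: none → 0
20: 19 → 1
19: none → 0
21: none → 0
Total inversions: 0 + 1 + 0 + 0 + 0 + 1 + 0 + 0 = 2

2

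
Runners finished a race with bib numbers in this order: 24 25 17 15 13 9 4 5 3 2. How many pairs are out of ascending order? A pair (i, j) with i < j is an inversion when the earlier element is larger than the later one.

43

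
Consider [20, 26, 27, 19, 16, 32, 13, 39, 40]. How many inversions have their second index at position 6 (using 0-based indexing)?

The element at index 6 is 13.
Elements before it: 20, 26, 27, 19, 16, 32
Those larger than 13: 20, 26, 27, 19, 16, 32

6 such elements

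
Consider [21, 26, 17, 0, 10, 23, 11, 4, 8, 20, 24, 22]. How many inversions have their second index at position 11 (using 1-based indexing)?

The element at index 11 is 24.
Elements before it: 21, 26, 17, 0, 10, 23, 11, 4, 8, 20
Those larger than 24: 26

1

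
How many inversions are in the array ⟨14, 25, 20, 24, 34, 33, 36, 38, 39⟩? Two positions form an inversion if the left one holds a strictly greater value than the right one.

Sweep left to right; for each value list the smaller values that follow it:
14 → none → 0
25 → 20, 24 → 2
20 → none → 0
24 → none → 0
34 → 33 → 1
33 → none → 0
36 → none → 0
38 → none → 0
39 → none → 0
Sum: 0 + 2 + 0 + 0 + 1 + 0 + 0 + 0 + 0 = 3

Out-of-order pairs: 3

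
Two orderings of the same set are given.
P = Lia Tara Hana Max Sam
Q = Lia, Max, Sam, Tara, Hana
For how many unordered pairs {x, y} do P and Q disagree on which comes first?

4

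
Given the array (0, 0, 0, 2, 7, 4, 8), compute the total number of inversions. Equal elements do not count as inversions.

For each element, count later entries that are smaller:
0 → none → 0
0 → none → 0
0 → none → 0
2 → none → 0
7 → 4 → 1
4 → none → 0
8 → none → 0
Sum: 0 + 0 + 0 + 0 + 1 + 0 + 0 = 1

1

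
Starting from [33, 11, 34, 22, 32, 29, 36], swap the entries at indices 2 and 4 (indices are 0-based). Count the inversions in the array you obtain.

7

Positions 2 and 4 hold 34 and 32; after swapping, the array is [33, 11, 32, 22, 34, 29, 36].
For each element, count later entries that are smaller:
33 → 11, 32, 22, 29 → 4
11 → none → 0
32 → 22, 29 → 2
22 → none → 0
34 → 29 → 1
29 → none → 0
36 → none → 0
Sum: 4 + 0 + 2 + 0 + 1 + 0 + 0 = 7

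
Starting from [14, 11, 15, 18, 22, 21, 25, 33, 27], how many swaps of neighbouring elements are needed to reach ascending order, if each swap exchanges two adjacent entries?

3 swaps

The minimum number of adjacent swaps to sort an array equals its inversion count, since every such swap removes exactly one inversion.
Count inversions — for each element, later elements that are smaller:
14: 11 → 1
11: none → 0
15: none → 0
18: none → 0
22: 21 → 1
21: none → 0
25: none → 0
33: 27 → 1
27: none → 0
Total inversions: 1 + 0 + 0 + 0 + 1 + 0 + 0 + 1 + 0 = 3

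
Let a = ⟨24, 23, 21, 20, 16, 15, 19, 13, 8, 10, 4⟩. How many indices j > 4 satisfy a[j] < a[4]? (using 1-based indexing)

The element at index 4 is 20.
Elements after it: 16, 15, 19, 13, 8, 10, 4
Those smaller than 20: 16, 15, 19, 13, 8, 10, 4

7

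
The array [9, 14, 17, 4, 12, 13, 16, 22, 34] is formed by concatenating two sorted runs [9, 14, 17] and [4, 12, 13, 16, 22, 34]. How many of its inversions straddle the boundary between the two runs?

8 cross-inversions

Count, for every r in R, how many entries of L exceed r:
r = 4: 9, 14, 17 → 3
r = 12: 14, 17 → 2
r = 13: 14, 17 → 2
r = 16: 17 → 1
r = 22: none → 0
r = 34: none → 0
Cross-inversions: 3 + 2 + 2 + 1 + 0 + 0 = 8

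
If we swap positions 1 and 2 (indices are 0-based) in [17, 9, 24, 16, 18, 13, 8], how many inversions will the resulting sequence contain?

Positions 1 and 2 hold 9 and 24; after swapping, the array is [17, 24, 9, 16, 18, 13, 8].
Count, for each position, how many later elements it exceeds:
17: 4
24: 5
9: 1
16: 2
18: 2
13: 1
8: 0
Sum: 4 + 5 + 1 + 2 + 2 + 1 + 0 = 15

15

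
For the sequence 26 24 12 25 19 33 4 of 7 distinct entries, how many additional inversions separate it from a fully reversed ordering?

8 inversions short

Maximum inversions for 7 distinct elements is C(7, 2) = 7·6/2 = 21.
Current inversions — for each element, count later smaller elements:
26: 5
24: 3
12: 1
25: 2
19: 1
33: 1
4: 0
Current total: 5 + 3 + 1 + 2 + 1 + 1 + 0 = 13
Shortfall: 21 − 13 = 8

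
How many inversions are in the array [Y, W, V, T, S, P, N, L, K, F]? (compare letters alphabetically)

There are 45 inversions.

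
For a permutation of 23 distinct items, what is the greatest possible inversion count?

A reversed (strictly descending) arrangement makes every pair an inversion, giving C(23, 2) inversions.
C(23, 2) = 23·22/2 = 253

253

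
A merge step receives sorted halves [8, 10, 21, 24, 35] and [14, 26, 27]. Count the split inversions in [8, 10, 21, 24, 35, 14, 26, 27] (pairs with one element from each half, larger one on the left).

Count, for every r in R, how many entries of L exceed r:
r = 14: 21, 24, 35 → 3
r = 26: 35 → 1
r = 27: 35 → 1
Cross-inversions: 3 + 1 + 1 = 5

5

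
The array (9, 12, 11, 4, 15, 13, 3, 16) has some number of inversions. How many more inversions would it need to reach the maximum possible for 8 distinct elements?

17

Maximum inversions for 8 distinct elements is C(8, 2) = 8·7/2 = 28.
Current inversions — for each element, count later smaller elements:
9: 2
12: 3
11: 2
4: 1
15: 2
13: 1
3: 0
16: 0
Current total: 2 + 3 + 2 + 1 + 2 + 1 + 0 + 0 = 11
Shortfall: 28 − 11 = 17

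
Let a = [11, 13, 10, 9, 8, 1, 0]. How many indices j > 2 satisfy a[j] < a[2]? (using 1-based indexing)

5

The element at index 2 is 13.
Elements after it: 10, 9, 8, 1, 0
Those smaller than 13: 10, 9, 8, 1, 0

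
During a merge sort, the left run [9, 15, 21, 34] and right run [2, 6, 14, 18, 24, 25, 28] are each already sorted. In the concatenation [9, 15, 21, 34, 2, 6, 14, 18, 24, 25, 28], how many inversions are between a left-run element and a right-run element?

Take each right-half value and tally the left-half values above it:
r = 2: 9, 15, 21, 34 → 4
r = 6: 9, 15, 21, 34 → 4
r = 14: 15, 21, 34 → 3
r = 18: 21, 34 → 2
r = 24: 34 → 1
r = 25: 34 → 1
r = 28: 34 → 1
Cross-inversions: 4 + 4 + 3 + 2 + 1 + 1 + 1 = 16

There are 16 split inversions.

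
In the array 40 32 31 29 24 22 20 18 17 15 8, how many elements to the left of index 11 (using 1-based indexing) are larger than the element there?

The element at index 11 is 8.
Elements before it: 40, 32, 31, 29, 24, 22, 20, 18, 17, 15
Those larger than 8: 40, 32, 31, 29, 24, 22, 20, 18, 17, 15

10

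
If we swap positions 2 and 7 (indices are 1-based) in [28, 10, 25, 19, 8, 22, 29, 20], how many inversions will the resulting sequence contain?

21

Positions 2 and 7 hold 10 and 29; after swapping, the array is [28, 29, 25, 19, 8, 22, 10, 20].
For each element, count later entries that are smaller:
28 → 25, 19, 8, 22, 10, 20 → 6
29 → 25, 19, 8, 22, 10, 20 → 6
25 → 19, 8, 22, 10, 20 → 5
19 → 8, 10 → 2
8 → none → 0
22 → 10, 20 → 2
10 → none → 0
20 → none → 0
Sum: 6 + 6 + 5 + 2 + 0 + 2 + 0 + 0 = 21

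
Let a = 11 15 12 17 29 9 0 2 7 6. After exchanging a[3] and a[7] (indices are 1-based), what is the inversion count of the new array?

28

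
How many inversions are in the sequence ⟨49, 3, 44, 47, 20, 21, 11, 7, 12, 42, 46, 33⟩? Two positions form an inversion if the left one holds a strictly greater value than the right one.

For each element, count later entries that are smaller:
49 → 3, 44, 47, 20, 21, 11, 7, 12, 42, 46, 33 → 11
3 → none → 0
44 → 20, 21, 11, 7, 12, 42, 33 → 7
47 → 20, 21, 11, 7, 12, 42, 46, 33 → 8
20 → 11, 7, 12 → 3
21 → 11, 7, 12 → 3
11 → 7 → 1
7 → none → 0
12 → none → 0
42 → 33 → 1
46 → 33 → 1
33 → none → 0
Sum: 11 + 0 + 7 + 8 + 3 + 3 + 1 + 0 + 0 + 1 + 1 + 0 = 35

35 inversions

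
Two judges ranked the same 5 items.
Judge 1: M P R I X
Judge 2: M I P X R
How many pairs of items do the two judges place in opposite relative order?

3 discordant pairs

Assign each item its position (1..5) in the first ordering, then rewrite the second ordering as that position sequence:
positions: M→1, P→2, R→3, I→4, X→5
second ordering as positions: [1, 4, 2, 5, 3]
Discordant pairs = inversions in this position sequence.
1: 0
4: 2, 3 → 2
2: 0
5: 3 → 1
3: 0
Total: 0 + 2 + 0 + 1 + 0 = 3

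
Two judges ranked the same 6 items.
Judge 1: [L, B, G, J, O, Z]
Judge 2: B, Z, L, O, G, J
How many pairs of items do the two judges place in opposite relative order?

Assign each item its position (1..6) in the first ordering, then rewrite the second ordering as that position sequence:
positions: L→1, B→2, G→3, J→4, O→5, Z→6
second ordering as positions: [2, 6, 1, 5, 3, 4]
Discordant pairs = inversions in this position sequence.
2: 1 → 1
6: 1, 5, 3, 4 → 4
1: 0
5: 3, 4 → 2
3: 0
4: 0
Total: 1 + 4 + 0 + 2 + 0 + 0 = 7

7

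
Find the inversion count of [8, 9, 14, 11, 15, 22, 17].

There are 2 inversions.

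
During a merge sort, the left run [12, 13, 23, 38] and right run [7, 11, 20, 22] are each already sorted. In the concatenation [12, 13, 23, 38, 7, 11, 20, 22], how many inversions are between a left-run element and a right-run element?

For each element r of the right run, count left-run elements greater than r:
r = 7: 12, 13, 23, 38 → 4
r = 11: 12, 13, 23, 38 → 4
r = 20: 23, 38 → 2
r = 22: 23, 38 → 2
Cross-inversions: 4 + 4 + 2 + 2 = 12

12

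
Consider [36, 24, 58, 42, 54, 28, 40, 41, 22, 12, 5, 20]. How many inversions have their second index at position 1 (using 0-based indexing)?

1

The element at index 1 is 24.
Elements before it: 36
Those larger than 24: 36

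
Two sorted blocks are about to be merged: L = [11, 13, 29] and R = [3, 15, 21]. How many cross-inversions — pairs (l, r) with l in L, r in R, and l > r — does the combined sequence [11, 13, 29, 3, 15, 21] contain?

Take each right-half value and tally the left-half values above it:
r = 3: 11, 13, 29 → 3
r = 15: 29 → 1
r = 21: 29 → 1
Cross-inversions: 3 + 1 + 1 = 5

5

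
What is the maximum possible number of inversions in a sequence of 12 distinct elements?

66

The maximum occurs when the array is in strictly decreasing order: every one of the C(12, 2) pairs is inverted.
C(12, 2) = 12·11/2 = 66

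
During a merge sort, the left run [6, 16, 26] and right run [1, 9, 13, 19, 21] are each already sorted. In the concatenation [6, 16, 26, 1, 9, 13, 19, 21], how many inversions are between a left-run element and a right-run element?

9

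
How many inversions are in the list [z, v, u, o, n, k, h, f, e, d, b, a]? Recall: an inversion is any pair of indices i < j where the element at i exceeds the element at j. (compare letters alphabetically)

66 inversions

Sweep left to right; for each value list the smaller values that follow it:
z: 11
v: 10
u: 9
o: 8
n: 7
k: 6
h: 5
f: 4
e: 3
d: 2
b: 1
a: 0
Sum: 11 + 10 + 9 + 8 + 7 + 6 + 5 + 4 + 3 + 2 + 1 + 0 = 66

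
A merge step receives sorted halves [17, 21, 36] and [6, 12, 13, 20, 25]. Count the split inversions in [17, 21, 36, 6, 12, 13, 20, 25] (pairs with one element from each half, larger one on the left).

Cross-inversions: 12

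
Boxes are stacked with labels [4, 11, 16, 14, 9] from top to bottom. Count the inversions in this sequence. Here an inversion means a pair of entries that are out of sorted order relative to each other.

Inversion pairs (indices are 0-based):
(1,4): 11 > 9
(2,3): 16 > 14
(2,4): 16 > 9
(3,4): 14 > 9
That's 4 pairs.

4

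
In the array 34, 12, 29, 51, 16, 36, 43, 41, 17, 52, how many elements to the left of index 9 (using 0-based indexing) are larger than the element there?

0

The element at index 9 is 52.
Elements before it: 34, 12, 29, 51, 16, 36, 43, 41, 17
None of them are larger than 52.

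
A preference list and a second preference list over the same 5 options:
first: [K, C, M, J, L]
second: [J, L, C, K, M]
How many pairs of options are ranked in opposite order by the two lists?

7 pairs

Assign each item its position (1..5) in the first ordering, then rewrite the second ordering as that position sequence:
positions: K→1, C→2, M→3, J→4, L→5
second ordering as positions: [4, 5, 2, 1, 3]
Discordant pairs = inversions in this position sequence.
4: 2, 1, 3 → 3
5: 2, 1, 3 → 3
2: 1 → 1
1: 0
3: 0
Total: 3 + 3 + 1 + 0 + 0 = 7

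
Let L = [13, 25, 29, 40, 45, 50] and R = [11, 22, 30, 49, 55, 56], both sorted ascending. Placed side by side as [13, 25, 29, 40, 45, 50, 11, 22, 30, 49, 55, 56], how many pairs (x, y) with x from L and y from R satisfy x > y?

15 cross-inversions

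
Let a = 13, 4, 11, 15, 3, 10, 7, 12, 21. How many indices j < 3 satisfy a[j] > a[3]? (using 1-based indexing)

The element at index 3 is 11.
Elements before it: 13, 4
Those larger than 11: 13

1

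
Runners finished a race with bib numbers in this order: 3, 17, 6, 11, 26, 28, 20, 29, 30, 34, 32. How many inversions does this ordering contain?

5 out-of-order pairs

For each element, count later entries that are smaller:
3 → none → 0
17 → 6, 11 → 2
6 → none → 0
11 → none → 0
26 → 20 → 1
28 → 20 → 1
20 → none → 0
29 → none → 0
30 → none → 0
34 → 32 → 1
32 → none → 0
Sum: 0 + 2 + 0 + 0 + 1 + 1 + 0 + 0 + 0 + 1 + 0 = 5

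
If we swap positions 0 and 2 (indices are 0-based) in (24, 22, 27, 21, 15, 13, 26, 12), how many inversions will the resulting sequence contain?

Positions 0 and 2 hold 24 and 27; after swapping, the array is [27, 22, 24, 21, 15, 13, 26, 12].
Sweep left to right; for each value list the smaller values that follow it:
27 → 22, 24, 21, 15, 13, 26, 12 → 7
22 → 21, 15, 13, 12 → 4
24 → 21, 15, 13, 12 → 4
21 → 15, 13, 12 → 3
15 → 13, 12 → 2
13 → 12 → 1
26 → 12 → 1
12 → none → 0
Sum: 7 + 4 + 4 + 3 + 2 + 1 + 1 + 0 = 22

22 inversions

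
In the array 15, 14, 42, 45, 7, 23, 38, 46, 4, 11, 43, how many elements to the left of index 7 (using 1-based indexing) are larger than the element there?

2 such elements

The element at index 7 is 38.
Elements before it: 15, 14, 42, 45, 7, 23
Those larger than 38: 42, 45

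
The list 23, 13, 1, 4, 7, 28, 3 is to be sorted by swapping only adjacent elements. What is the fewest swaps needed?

12

Each adjacent swap fixes exactly one inversion, so the minimum swap count equals the number of inversions.
Count inversions — for each element, later elements that are smaller:
23: 13, 1, 4, 7, 3 → 5
13: 1, 4, 7, 3 → 4
1: none → 0
4: 3 → 1
7: 3 → 1
28: 3 → 1
3: none → 0
Total inversions: 5 + 4 + 0 + 1 + 1 + 1 + 0 = 12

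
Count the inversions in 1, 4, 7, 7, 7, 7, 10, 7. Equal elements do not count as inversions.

1 inversion

Count, for each position, how many later elements it exceeds:
1 → none → 0
4 → none → 0
7 → none → 0
7 → none → 0
7 → none → 0
7 → none → 0
10 → 7 → 1
7 → none → 0
Sum: 0 + 0 + 0 + 0 + 0 + 0 + 1 + 0 = 1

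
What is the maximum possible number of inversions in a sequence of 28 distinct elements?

There are 378 inversions.

The maximum occurs when the array is in strictly decreasing order: every one of the C(28, 2) pairs is inverted.
C(28, 2) = 28·27/2 = 378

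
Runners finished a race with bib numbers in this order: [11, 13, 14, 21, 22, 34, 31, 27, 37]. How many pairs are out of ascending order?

Element-by-element contributions:
11 → none → 0
13 → none → 0
14 → none → 0
21 → none → 0
22 → none → 0
34 → 31, 27 → 2
31 → 27 → 1
27 → none → 0
37 → none → 0
Sum: 0 + 0 + 0 + 0 + 0 + 2 + 1 + 0 + 0 = 3

3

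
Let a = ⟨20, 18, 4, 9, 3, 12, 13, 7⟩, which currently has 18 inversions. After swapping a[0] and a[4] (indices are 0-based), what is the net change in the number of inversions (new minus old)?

-7

Positions 0 and 4 hold 20 and 3; after swapping, the array is [3, 18, 4, 9, 20, 12, 13, 7].
Element-by-element contributions:
3 → none → 0
18 → 4, 9, 12, 13, 7 → 5
4 → none → 0
9 → 7 → 1
20 → 12, 13, 7 → 3
12 → 7 → 1
13 → 7 → 1
7 → none → 0
Sum: 0 + 5 + 0 + 1 + 3 + 1 + 1 + 0 = 11
Change: 11 − 18 = -7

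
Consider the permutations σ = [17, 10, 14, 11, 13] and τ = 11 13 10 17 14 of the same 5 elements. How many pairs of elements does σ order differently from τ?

7

Assign each item its position (1..5) in the first ordering, then rewrite the second ordering as that position sequence:
positions: 17→1, 10→2, 14→3, 11→4, 13→5
second ordering as positions: [4, 5, 2, 1, 3]
Discordant pairs = inversions in this position sequence.
4: 2, 1, 3 → 3
5: 2, 1, 3 → 3
2: 1 → 1
1: 0
3: 0
Total: 3 + 3 + 1 + 0 + 0 = 7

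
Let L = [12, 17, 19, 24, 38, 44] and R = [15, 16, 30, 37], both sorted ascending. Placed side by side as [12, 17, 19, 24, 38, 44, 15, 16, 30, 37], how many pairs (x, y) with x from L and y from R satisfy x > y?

Split inversions: 14

Count, for every r in R, how many entries of L exceed r:
r = 15: 17, 19, 24, 38, 44 → 5
r = 16: 17, 19, 24, 38, 44 → 5
r = 30: 38, 44 → 2
r = 37: 38, 44 → 2
Cross-inversions: 5 + 5 + 2 + 2 = 14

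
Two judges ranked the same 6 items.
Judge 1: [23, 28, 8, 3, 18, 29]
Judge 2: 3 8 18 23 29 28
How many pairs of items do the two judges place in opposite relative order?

8 discordant pairs

Assign each item its position (1..6) in the first ordering, then rewrite the second ordering as that position sequence:
positions: 23→1, 28→2, 8→3, 3→4, 18→5, 29→6
second ordering as positions: [4, 3, 5, 1, 6, 2]
Discordant pairs = inversions in this position sequence.
4: 3, 1, 2 → 3
3: 1, 2 → 2
5: 1, 2 → 2
1: 0
6: 2 → 1
2: 0
Total: 3 + 2 + 2 + 0 + 1 + 0 = 8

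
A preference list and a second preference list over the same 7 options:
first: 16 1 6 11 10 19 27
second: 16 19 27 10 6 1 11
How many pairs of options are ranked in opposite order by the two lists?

12

Assign each item its position (1..7) in the first ordering, then rewrite the second ordering as that position sequence:
positions: 16→1, 1→2, 6→3, 11→4, 10→5, 19→6, 27→7
second ordering as positions: [1, 6, 7, 5, 3, 2, 4]
Discordant pairs = inversions in this position sequence.
1: 0
6: 5, 3, 2, 4 → 4
7: 5, 3, 2, 4 → 4
5: 3, 2, 4 → 3
3: 2 → 1
2: 0
4: 0
Total: 0 + 4 + 4 + 3 + 1 + 0 + 0 = 12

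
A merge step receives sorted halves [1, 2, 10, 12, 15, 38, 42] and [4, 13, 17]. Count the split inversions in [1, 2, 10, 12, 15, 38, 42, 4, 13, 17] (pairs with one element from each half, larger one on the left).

10 cross-inversions

For each element r of the right run, count left-run elements greater than r:
r = 4: 10, 12, 15, 38, 42 → 5
r = 13: 15, 38, 42 → 3
r = 17: 38, 42 → 2
Cross-inversions: 5 + 3 + 2 = 10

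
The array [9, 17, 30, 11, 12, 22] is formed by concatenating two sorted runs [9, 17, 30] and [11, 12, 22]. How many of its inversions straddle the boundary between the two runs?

5

Count, for every r in R, how many entries of L exceed r:
r = 11: 17, 30 → 2
r = 12: 17, 30 → 2
r = 22: 30 → 1
Cross-inversions: 2 + 2 + 1 = 5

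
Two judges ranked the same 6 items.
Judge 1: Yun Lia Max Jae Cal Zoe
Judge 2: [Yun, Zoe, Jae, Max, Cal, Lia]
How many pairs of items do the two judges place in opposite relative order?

8 discordant pairs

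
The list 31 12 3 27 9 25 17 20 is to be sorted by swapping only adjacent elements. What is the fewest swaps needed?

There are 15 swaps.

Each adjacent swap fixes exactly one inversion, so the minimum swap count equals the number of inversions.
Count inversions — for each element, later elements that are smaller:
31: 12, 3, 27, 9, 25, 17, 20 → 7
12: 3, 9 → 2
3: none → 0
27: 9, 25, 17, 20 → 4
9: none → 0
25: 17, 20 → 2
17: none → 0
20: none → 0
Total inversions: 7 + 2 + 0 + 4 + 0 + 2 + 0 + 0 = 15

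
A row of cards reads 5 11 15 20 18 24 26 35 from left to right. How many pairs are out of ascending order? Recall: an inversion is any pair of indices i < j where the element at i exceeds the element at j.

1

Element-by-element contributions:
5 → none → 0
11 → none → 0
15 → none → 0
20 → 18 → 1
18 → none → 0
24 → none → 0
26 → none → 0
35 → none → 0
Sum: 0 + 0 + 0 + 1 + 0 + 0 + 0 + 0 = 1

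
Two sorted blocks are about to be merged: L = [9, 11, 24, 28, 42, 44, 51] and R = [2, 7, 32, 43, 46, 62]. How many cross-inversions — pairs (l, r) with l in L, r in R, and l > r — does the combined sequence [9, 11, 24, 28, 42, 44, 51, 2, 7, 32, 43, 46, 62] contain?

Take each right-half value and tally the left-half values above it:
r = 2: 9, 11, 24, 28, 42, 44, 51 → 7
r = 7: 9, 11, 24, 28, 42, 44, 51 → 7
r = 32: 42, 44, 51 → 3
r = 43: 44, 51 → 2
r = 46: 51 → 1
r = 62: none → 0
Cross-inversions: 7 + 7 + 3 + 2 + 1 + 0 = 20

20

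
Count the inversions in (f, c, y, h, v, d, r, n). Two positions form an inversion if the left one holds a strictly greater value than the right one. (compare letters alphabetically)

12 inversions

Sweep left to right; for each value list the smaller values that follow it:
f: 2
c: 0
y: 5
h: 1
v: 3
d: 0
r: 1
n: 0
Sum: 2 + 0 + 5 + 1 + 3 + 0 + 1 + 0 = 12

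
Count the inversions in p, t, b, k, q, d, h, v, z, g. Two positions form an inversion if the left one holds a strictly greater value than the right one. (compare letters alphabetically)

For each element, count later entries that are smaller:
p → b, k, d, h, g → 5
t → b, k, q, d, h, g → 6
b → none → 0
k → d, h, g → 3
q → d, h, g → 3
d → none → 0
h → g → 1
v → g → 1
z → g → 1
g → none → 0
Sum: 5 + 6 + 0 + 3 + 3 + 0 + 1 + 1 + 1 + 0 = 20

20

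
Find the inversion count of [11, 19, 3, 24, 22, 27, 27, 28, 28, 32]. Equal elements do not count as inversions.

3 out-of-order pairs

Count, for each position, how many later elements it exceeds:
11: 1
19: 1
3: 0
24: 1
22: 0
27: 0
27: 0
28: 0
28: 0
32: 0
Sum: 1 + 1 + 0 + 1 + 0 + 0 + 0 + 0 + 0 + 0 = 3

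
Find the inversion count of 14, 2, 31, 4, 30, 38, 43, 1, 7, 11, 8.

For each element, count later entries that are smaller:
14 → 2, 4, 1, 7, 11, 8 → 6
2 → 1 → 1
31 → 4, 30, 1, 7, 11, 8 → 6
4 → 1 → 1
30 → 1, 7, 11, 8 → 4
38 → 1, 7, 11, 8 → 4
43 → 1, 7, 11, 8 → 4
1 → none → 0
7 → none → 0
11 → 8 → 1
8 → none → 0
Sum: 6 + 1 + 6 + 1 + 4 + 4 + 4 + 0 + 0 + 1 + 0 = 27

Inversions: 27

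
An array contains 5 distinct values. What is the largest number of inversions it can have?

A reversed (strictly descending) arrangement makes every pair an inversion, giving C(5, 2) inversions.
C(5, 2) = 5·4/2 = 10

10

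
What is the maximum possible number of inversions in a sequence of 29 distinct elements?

The maximum occurs when the array is in strictly decreasing order: every one of the C(29, 2) pairs is inverted.
C(29, 2) = 29·28/2 = 406

There are 406 inversions.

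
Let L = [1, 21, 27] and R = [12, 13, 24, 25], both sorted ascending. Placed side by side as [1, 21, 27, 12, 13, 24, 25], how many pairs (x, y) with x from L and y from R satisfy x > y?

6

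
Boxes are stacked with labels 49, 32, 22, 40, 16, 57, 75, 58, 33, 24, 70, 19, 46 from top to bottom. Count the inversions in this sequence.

37

For each element, count later entries that are smaller:
49 → 32, 22, 40, 16, 33, 24, 19, 46 → 8
32 → 22, 16, 24, 19 → 4
22 → 16, 19 → 2
40 → 16, 33, 24, 19 → 4
16 → none → 0
57 → 33, 24, 19, 46 → 4
75 → 58, 33, 24, 70, 19, 46 → 6
58 → 33, 24, 19, 46 → 4
33 → 24, 19 → 2
24 → 19 → 1
70 → 19, 46 → 2
19 → none → 0
46 → none → 0
Sum: 8 + 4 + 2 + 4 + 0 + 4 + 6 + 4 + 2 + 1 + 2 + 0 + 0 = 37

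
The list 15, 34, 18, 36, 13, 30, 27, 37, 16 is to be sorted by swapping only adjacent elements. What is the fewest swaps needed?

Minimum adjacent swaps = number of inversions (each swap of adjacent out-of-order elements removes one inversion and no swap can remove more).
Count inversions — for each element, later elements that are smaller:
15: 13 → 1
34: 18, 13, 30, 27, 16 → 5
18: 13, 16 → 2
36: 13, 30, 27, 16 → 4
13: none → 0
30: 27, 16 → 2
27: 16 → 1
37: 16 → 1
16: none → 0
Total inversions: 1 + 5 + 2 + 4 + 0 + 2 + 1 + 1 + 0 = 16

16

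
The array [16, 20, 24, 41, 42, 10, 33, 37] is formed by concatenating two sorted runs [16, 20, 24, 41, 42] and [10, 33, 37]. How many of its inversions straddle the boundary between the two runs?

9 split inversions

Take each right-half value and tally the left-half values above it:
r = 10: 16, 20, 24, 41, 42 → 5
r = 33: 41, 42 → 2
r = 37: 41, 42 → 2
Cross-inversions: 5 + 2 + 2 = 9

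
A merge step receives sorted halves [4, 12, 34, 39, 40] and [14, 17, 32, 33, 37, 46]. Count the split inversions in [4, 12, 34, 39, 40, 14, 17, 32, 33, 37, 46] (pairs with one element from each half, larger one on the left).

Count, for every r in R, how many entries of L exceed r:
r = 14: 34, 39, 40 → 3
r = 17: 34, 39, 40 → 3
r = 32: 34, 39, 40 → 3
r = 33: 34, 39, 40 → 3
r = 37: 39, 40 → 2
r = 46: none → 0
Cross-inversions: 3 + 3 + 3 + 3 + 2 + 0 = 14

14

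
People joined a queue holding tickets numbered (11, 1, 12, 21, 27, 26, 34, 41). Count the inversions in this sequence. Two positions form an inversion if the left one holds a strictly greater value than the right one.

For each element, count later entries that are smaller:
11: 1
1: 0
12: 0
21: 0
27: 1
26: 0
34: 0
41: 0
Sum: 1 + 0 + 0 + 0 + 1 + 0 + 0 + 0 = 2

2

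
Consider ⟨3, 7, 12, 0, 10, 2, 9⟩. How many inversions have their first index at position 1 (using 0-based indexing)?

The element at index 1 is 7.
Elements after it: 12, 0, 10, 2, 9
Those smaller than 7: 0, 2

2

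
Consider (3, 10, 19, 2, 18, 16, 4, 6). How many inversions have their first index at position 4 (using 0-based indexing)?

The element at index 4 is 18.
Elements after it: 16, 4, 6
Those smaller than 18: 16, 4, 6

3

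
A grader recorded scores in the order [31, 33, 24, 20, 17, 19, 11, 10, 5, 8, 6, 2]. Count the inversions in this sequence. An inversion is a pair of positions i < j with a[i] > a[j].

62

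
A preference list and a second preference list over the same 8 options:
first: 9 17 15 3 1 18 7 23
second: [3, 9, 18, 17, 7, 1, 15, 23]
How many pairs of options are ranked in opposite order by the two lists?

9

Assign each item its position (1..8) in the first ordering, then rewrite the second ordering as that position sequence:
positions: 9→1, 17→2, 15→3, 3→4, 1→5, 18→6, 7→7, 23→8
second ordering as positions: [4, 1, 6, 2, 7, 5, 3, 8]
Discordant pairs = inversions in this position sequence.
4: 1, 2, 3 → 3
1: 0
6: 2, 5, 3 → 3
2: 0
7: 5, 3 → 2
5: 3 → 1
3: 0
8: 0
Total: 3 + 0 + 3 + 0 + 2 + 1 + 0 + 0 = 9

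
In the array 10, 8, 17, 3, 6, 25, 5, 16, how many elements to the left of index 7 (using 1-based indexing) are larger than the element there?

The element at index 7 is 5.
Elements before it: 10, 8, 17, 3, 6, 25
Those larger than 5: 10, 8, 17, 6, 25

5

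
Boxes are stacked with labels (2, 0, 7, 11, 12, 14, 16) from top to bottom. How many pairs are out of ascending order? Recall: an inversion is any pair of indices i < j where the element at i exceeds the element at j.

1 inversion

Listing every pair i<j with a[i]>a[j] (using 0-based positions):
(0,1): 2 > 0
That's 1 pair.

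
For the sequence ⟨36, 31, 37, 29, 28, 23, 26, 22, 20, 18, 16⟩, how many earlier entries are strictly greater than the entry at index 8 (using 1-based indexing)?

7

The element at index 8 is 22.
Elements before it: 36, 31, 37, 29, 28, 23, 26
Those larger than 22: 36, 31, 37, 29, 28, 23, 26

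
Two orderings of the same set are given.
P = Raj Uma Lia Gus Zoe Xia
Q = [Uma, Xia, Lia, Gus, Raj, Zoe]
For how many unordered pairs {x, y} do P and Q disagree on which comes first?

Assign each item its position (1..6) in the first ordering, then rewrite the second ordering as that position sequence:
positions: Raj→1, Uma→2, Lia→3, Gus→4, Zoe→5, Xia→6
second ordering as positions: [2, 6, 3, 4, 1, 5]
Discordant pairs = inversions in this position sequence.
2: 1 → 1
6: 3, 4, 1, 5 → 4
3: 1 → 1
4: 1 → 1
1: 0
5: 0
Total: 1 + 4 + 1 + 1 + 0 + 0 = 7

7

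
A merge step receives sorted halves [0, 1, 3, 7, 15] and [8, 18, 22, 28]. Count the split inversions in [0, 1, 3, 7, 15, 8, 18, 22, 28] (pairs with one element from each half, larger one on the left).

1 split inversion

Take each right-half value and tally the left-half values above it:
r = 8: 15 → 1
r = 18: none → 0
r = 22: none → 0
r = 28: none → 0
Cross-inversions: 1 + 0 + 0 + 0 = 1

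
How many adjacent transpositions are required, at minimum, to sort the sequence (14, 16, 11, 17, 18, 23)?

2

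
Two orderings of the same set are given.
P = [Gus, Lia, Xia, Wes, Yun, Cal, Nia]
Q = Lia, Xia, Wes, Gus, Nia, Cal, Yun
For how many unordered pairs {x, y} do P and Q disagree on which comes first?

6 disagreeing pairs

Assign each item its position (1..7) in the first ordering, then rewrite the second ordering as that position sequence:
positions: Gus→1, Lia→2, Xia→3, Wes→4, Yun→5, Cal→6, Nia→7
second ordering as positions: [2, 3, 4, 1, 7, 6, 5]
Discordant pairs = inversions in this position sequence.
2: 1 → 1
3: 1 → 1
4: 1 → 1
1: 0
7: 6, 5 → 2
6: 5 → 1
5: 0
Total: 1 + 1 + 1 + 0 + 2 + 1 + 0 = 6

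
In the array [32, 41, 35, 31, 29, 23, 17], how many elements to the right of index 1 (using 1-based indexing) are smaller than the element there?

4 such elements

The element at index 1 is 32.
Elements after it: 41, 35, 31, 29, 23, 17
Those smaller than 32: 31, 29, 23, 17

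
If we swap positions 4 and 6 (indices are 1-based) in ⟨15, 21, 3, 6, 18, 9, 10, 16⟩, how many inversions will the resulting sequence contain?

14

Positions 4 and 6 hold 6 and 9; after swapping, the array is [15, 21, 3, 9, 18, 6, 10, 16].
Element-by-element contributions:
15 → 3, 9, 6, 10 → 4
21 → 3, 9, 18, 6, 10, 16 → 6
3 → none → 0
9 → 6 → 1
18 → 6, 10, 16 → 3
6 → none → 0
10 → none → 0
16 → none → 0
Sum: 4 + 6 + 0 + 1 + 3 + 0 + 0 + 0 = 14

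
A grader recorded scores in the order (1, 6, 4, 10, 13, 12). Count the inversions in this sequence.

Inversion pairs (indices are 1-based):
(2,3): 6 > 4
(5,6): 13 > 12
That's 2 pairs.

2 out-of-order pairs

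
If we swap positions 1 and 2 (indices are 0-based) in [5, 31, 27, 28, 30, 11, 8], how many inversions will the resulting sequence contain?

There are 11 inversions.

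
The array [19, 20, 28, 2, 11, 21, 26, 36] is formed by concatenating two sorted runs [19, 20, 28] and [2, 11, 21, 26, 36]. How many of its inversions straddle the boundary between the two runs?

8

Count, for every r in R, how many entries of L exceed r:
r = 2: 19, 20, 28 → 3
r = 11: 19, 20, 28 → 3
r = 21: 28 → 1
r = 26: 28 → 1
r = 36: none → 0
Cross-inversions: 3 + 3 + 1 + 1 + 0 = 8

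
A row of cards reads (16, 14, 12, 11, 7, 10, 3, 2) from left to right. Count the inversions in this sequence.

27 inversions

Element-by-element contributions:
16 → 14, 12, 11, 7, 10, 3, 2 → 7
14 → 12, 11, 7, 10, 3, 2 → 6
12 → 11, 7, 10, 3, 2 → 5
11 → 7, 10, 3, 2 → 4
7 → 3, 2 → 2
10 → 3, 2 → 2
3 → 2 → 1
2 → none → 0
Sum: 7 + 6 + 5 + 4 + 2 + 2 + 1 + 0 = 27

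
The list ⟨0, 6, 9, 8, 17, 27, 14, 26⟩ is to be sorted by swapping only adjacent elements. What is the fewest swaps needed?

4 swaps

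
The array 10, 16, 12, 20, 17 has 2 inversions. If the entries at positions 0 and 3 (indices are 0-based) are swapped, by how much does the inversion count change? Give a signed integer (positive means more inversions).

+5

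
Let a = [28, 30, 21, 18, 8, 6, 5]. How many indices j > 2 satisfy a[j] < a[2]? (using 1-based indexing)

The element at index 2 is 30.
Elements after it: 21, 18, 8, 6, 5
Those smaller than 30: 21, 18, 8, 6, 5

5 such elements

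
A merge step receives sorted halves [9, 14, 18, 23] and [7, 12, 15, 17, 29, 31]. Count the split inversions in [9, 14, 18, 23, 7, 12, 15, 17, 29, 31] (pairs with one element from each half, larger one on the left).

For each element r of the right run, count left-run elements greater than r:
r = 7: 9, 14, 18, 23 → 4
r = 12: 14, 18, 23 → 3
r = 15: 18, 23 → 2
r = 17: 18, 23 → 2
r = 29: none → 0
r = 31: none → 0
Cross-inversions: 4 + 3 + 2 + 2 + 0 + 0 = 11

11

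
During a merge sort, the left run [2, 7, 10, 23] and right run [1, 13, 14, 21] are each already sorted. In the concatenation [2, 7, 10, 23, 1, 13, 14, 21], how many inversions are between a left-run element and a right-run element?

7

For each element r of the right run, count left-run elements greater than r:
r = 1: 2, 7, 10, 23 → 4
r = 13: 23 → 1
r = 14: 23 → 1
r = 21: 23 → 1
Cross-inversions: 4 + 1 + 1 + 1 = 7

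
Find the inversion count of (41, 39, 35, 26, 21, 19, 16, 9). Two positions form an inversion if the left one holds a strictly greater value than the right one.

Element-by-element contributions:
41 → 39, 35, 26, 21, 19, 16, 9 → 7
39 → 35, 26, 21, 19, 16, 9 → 6
35 → 26, 21, 19, 16, 9 → 5
26 → 21, 19, 16, 9 → 4
21 → 19, 16, 9 → 3
19 → 16, 9 → 2
16 → 9 → 1
9 → none → 0
Sum: 7 + 6 + 5 + 4 + 3 + 2 + 1 + 0 = 28

28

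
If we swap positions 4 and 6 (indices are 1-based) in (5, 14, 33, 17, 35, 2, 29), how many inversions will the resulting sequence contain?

7

Positions 4 and 6 hold 17 and 2; after swapping, the array is [5, 14, 33, 2, 35, 17, 29].
Sweep left to right; for each value list the smaller values that follow it:
5 → 2 → 1
14 → 2 → 1
33 → 2, 17, 29 → 3
2 → none → 0
35 → 17, 29 → 2
17 → none → 0
29 → none → 0
Sum: 1 + 1 + 3 + 0 + 2 + 0 + 0 = 7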